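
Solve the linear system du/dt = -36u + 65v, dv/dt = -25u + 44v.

u(t) = -2C_1e^(4t)sin(5t) - 3C_1e^(4t)cos(5t) - 3C_2e^(4t)sin(5t) + 2C_2e^(4t)cos(5t), v(t) = -C_1e^(4t)sin(5t) - 2C_1e^(4t)cos(5t) - 2C_2e^(4t)sin(5t) + C_2e^(4t)cos(5t)

Coefficient matrix A = [[-36, 65], [-25, 44]].
Characteristic polynomial det(A - λI) = λ^2 - 8λ + 41 = 0.
Eigenvalues λ = 4 ± 5i (complex conjugate pair).
For λ=4+5i: an eigenvector is (-3,-2) - i(-2,-1) = (-3 + 2i, -2 + i).
A real fundamental pair from Re and Im of e^((4+5i)t)v: X_1 = e^(4t)(cos(5t)·(-3,-2) + sin(5t)·(-2,-1)), X_2 = e^(4t)(sin(5t)·(-3,-2) - cos(5t)·(-2,-1)).
General solution: C_1X_1 + C_2X_2.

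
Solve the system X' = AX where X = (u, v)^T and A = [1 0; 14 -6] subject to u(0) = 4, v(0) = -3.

u(t) = 4e^(t), v(t) = 8e^(t) - 11e^(-6t)

Coefficient matrix A = [[1, 0], [14, -6]].
Characteristic polynomial det(A - λI) = λ^2 + 5λ - 6 = 0.
Eigenvalues λ = 1, -6.
For λ=1: (A-λI) row 2 is [14, -7], so an eigenvector is (-1, -2).
For λ=-6: (A-λI) row 1 is [7, 0], so an eigenvector is (0, 1).
General solution: c_1e^(t)(-1,-2) + c_2e^(-6t)(0,1).
Applying u(0)=4, v(0)=-3 gives c_1=-4, c_2=-11.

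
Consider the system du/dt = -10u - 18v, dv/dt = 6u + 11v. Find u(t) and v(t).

Coefficient matrix A = [[-10, -18], [6, 11]].
Characteristic polynomial det(A - λI) = λ^2 - λ - 2 = 0.
Eigenvalues λ = -1, 2.
For λ=-1: (A-λI) row 1 is [-9, -18], so an eigenvector is (2, -1).
For λ=2: (A-λI) row 1 is [-12, -18], so an eigenvector is (3, -2).
General solution: c_1e^(-t)(2,-1) + c_2e^(2t)(3,-2).

u(t) = 2c_1e^(-t) + 3c_2e^(2t), v(t) = -c_1e^(-t) - 2c_2e^(2t)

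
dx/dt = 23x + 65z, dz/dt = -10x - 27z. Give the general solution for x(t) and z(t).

Coefficient matrix A = [[23, 65], [-10, -27]].
Characteristic polynomial det(A - λI) = λ^2 + 4λ + 29 = 0.
Eigenvalues λ = -2 ± 5i (complex conjugate pair).
For λ=-2+5i: an eigenvector is (2,-1) - i(-3,1) = (2 + 3i, -1 - i).
A real fundamental pair from Re and Im of e^((-2+5i)t)v: X_1 = e^(-2t)(cos(5t)·(2,-1) + sin(5t)·(-3,1)), X_2 = e^(-2t)(sin(5t)·(2,-1) - cos(5t)·(-3,1)).
General solution: C_1X_1 + C_2X_2.

x(t) = -3C_1e^(-2t)sin(5t) + 2C_1e^(-2t)cos(5t) + 2C_2e^(-2t)sin(5t) + 3C_2e^(-2t)cos(5t), z(t) = C_1e^(-2t)sin(5t) - C_1e^(-2t)cos(5t) - C_2e^(-2t)sin(5t) - C_2e^(-2t)cos(5t)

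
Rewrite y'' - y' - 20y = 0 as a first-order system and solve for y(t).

y(t) = c_1e^(-4t) + c_2e^(5t)

Let x_1 = y, x_2 = y'. Then x_1' = x_2 and x_2' = 20x_1 + x_2.
A = [[0,1],[20,1]]; det(A-λI) = λ^2 - λ - 20.
Eigenvalues λ = -4, 5 with eigenvectors (1,-4), (1,5).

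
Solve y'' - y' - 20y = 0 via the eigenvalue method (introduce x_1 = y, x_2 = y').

y(t) = K_1e^(5t) + K_2e^(-4t)

Let x_1 = y, x_2 = y'. Then x_1' = x_2 and x_2' = 20x_1 + x_2.
A = [[0,1],[20,1]]; det(A-λI) = λ^2 - λ - 20.
Eigenvalues λ = 5, -4 with eigenvectors (1,5), (1,-4).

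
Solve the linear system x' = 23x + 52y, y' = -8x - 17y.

x(t) = -2c_1e^(3t)sin(4t) - 3c_1e^(3t)cos(4t) - 3c_2e^(3t)sin(4t) + 2c_2e^(3t)cos(4t), y(t) = c_1e^(3t)sin(4t) + c_1e^(3t)cos(4t) + c_2e^(3t)sin(4t) - c_2e^(3t)cos(4t)

Coefficient matrix A = [[23, 52], [-8, -17]].
Characteristic polynomial det(A - λI) = λ^2 - 6λ + 25 = 0.
Eigenvalues λ = 3 ± 4i (complex conjugate pair).
For λ=3+4i: an eigenvector is (-3,1) - i(-2,1) = (-3 + 2i, 1 - i).
A real fundamental pair from Re and Im of e^((3+4i)t)v: X_1 = e^(3t)(cos(4t)·(-3,1) + sin(4t)·(-2,1)), X_2 = e^(3t)(sin(4t)·(-3,1) - cos(4t)·(-2,1)).
General solution: c_1X_1 + c_2X_2.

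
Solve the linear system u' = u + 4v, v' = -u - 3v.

u(t) = 2c_1e^(-t) + 2c_2te^(-t) + c_2e^(-t), v(t) = -c_1e^(-t) - c_2te^(-t)

Coefficient matrix A = [[1, 4], [-1, -3]].
Characteristic polynomial det(A - λI) = λ^2 + 2λ + 1 = 0.
Single eigenvalue λ = -1 with algebraic multiplicity 2.
Eigenvector v = (2,-1); generalized eigenvector w with (A-λI)w=v is (1,0).
General solution: e^(-t)[c_1·v + c_2·(t·v + w)].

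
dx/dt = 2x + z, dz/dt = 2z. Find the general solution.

x(t) = C_1e^(2t) + C_2te^(2t) - C_2e^(2t), z(t) = C_2e^(2t)

Coefficient matrix A = [[2, 1], [0, 2]].
Characteristic polynomial det(A - λI) = λ^2 - 4λ + 4 = 0.
Single eigenvalue λ = 2 with algebraic multiplicity 2.
Eigenvector v = (1,0); generalized eigenvector w with (A-λI)w=v is (-1,1).
General solution: e^(2t)[C_1·v + C_2·(t·v + w)].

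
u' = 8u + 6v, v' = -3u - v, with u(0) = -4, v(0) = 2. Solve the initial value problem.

u(t) = -4e^(5t), v(t) = 2e^(5t)

Coefficient matrix A = [[8, 6], [-3, -1]].
Characteristic polynomial det(A - λI) = λ^2 - 7λ + 10 = 0.
Eigenvalues λ = 5, 2.
For λ=5: (A-λI) row 1 is [3, 6], so an eigenvector is (2, -1).
For λ=2: (A-λI) row 1 is [6, 6], so an eigenvector is (-1, 1).
General solution: c_1e^(5t)(2,-1) + c_2e^(2t)(-1,1).
Applying u(0)=-4, v(0)=2 gives c_1=-2, c_2=0.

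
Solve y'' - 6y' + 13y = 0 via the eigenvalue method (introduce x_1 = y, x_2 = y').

Let x_1 = y, x_2 = y'. Then x_1' = x_2 and x_2' = -13x_1 + 6x_2.
A = [[0,1],[-13,6]]; det(A-λI) = λ^2 - 6λ + 13.
Eigenvalues λ = 3 ± 2i.

y(t) = K_1e^(3t)cos(2t) + K_2e^(3t)sin(2t)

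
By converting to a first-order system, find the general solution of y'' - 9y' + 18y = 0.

Let x_1 = y, x_2 = y'. Then x_1' = x_2 and x_2' = -18x_1 + 9x_2.
A = [[0,1],[-18,9]]; det(A-λI) = λ^2 - 9λ + 18.
Eigenvalues λ = 3, 6 with eigenvectors (1,3), (1,6).

y(t) = C_1e^(3t) + C_2e^(6t)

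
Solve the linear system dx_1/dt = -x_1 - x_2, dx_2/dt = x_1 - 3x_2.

x_1(t) = -K_1e^(-2t) - K_2te^(-2t), x_2(t) = -K_1e^(-2t) - K_2te^(-2t) + K_2e^(-2t)

Coefficient matrix A = [[-1, -1], [1, -3]].
Characteristic polynomial det(A - λI) = λ^2 + 4λ + 4 = 0.
Single eigenvalue λ = -2 with algebraic multiplicity 2.
Eigenvector v = (-1,-1); generalized eigenvector w with (A-λI)w=v is (0,1).
General solution: e^(-2t)[K_1·v + K_2·(t·v + w)].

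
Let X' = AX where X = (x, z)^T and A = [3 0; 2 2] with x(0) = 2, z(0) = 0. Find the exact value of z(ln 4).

A = [[3,0],[2,2]]; eigenvalues λ = 2, 3.
Eigenvectors: (0,1) for λ=2, (-1,-2) for λ=3.
From the initial condition, c_1 = -4, c_2 = -2.
z(ln 4) = (-4)(4^2)(1) + (-2)(4^3)(-2) = 192.

192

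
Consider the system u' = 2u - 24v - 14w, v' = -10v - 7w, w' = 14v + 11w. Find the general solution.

Coefficient matrix A = [[2, -24, -14], [0, -10, -7], [0, 14, 11]].
det(A - λI) = 0 gives eigenvalues λ = -3, 4, 2.
For λ=-3: eigenvector (-2,-1,1).
For λ=4: eigenvector (-2,-1,2).
For λ=2: eigenvector (1,0,0).
General solution: C_1e^(-3t)(-2,-1,1) + C_2e^(4t)(-2,-1,2) + C_3e^(2t)(1,0,0).

u(t) = -2C_1e^(-3t) - 2C_2e^(4t) + C_3e^(2t), v(t) = -C_1e^(-3t) - C_2e^(4t), w(t) = C_1e^(-3t) + 2C_2e^(4t)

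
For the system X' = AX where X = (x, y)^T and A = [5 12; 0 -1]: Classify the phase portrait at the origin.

saddle

A = [[5,12],[0,-1]]; det(A-λI) = λ^2 - 4λ - 5.
λ = -1, 5: opposite signs.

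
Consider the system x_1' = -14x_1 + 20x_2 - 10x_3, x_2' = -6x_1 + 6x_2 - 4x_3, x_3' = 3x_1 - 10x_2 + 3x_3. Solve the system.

x_1(t) = c_1e^(-4t) - 2c_3e^(t), x_2(t) = c_1e^(-4t) + c_2e^(-2t), x_3(t) = c_1e^(-4t) + 2c_2e^(-2t) + 3c_3e^(t)

Coefficient matrix A = [[-14, 20, -10], [-6, 6, -4], [3, -10, 3]].
det(A - λI) = 0 gives eigenvalues λ = -4, -2, 1.
For λ=-4: eigenvector (1,1,1).
For λ=-2: eigenvector (0,1,2).
For λ=1: eigenvector (-2,0,3).
General solution: c_1e^(-4t)(1,1,1) + c_2e^(-2t)(0,1,2) + c_3e^(t)(-2,0,3).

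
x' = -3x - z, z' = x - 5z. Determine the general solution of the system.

Coefficient matrix A = [[-3, -1], [1, -5]].
Characteristic polynomial det(A - λI) = λ^2 + 8λ + 16 = 0.
Single eigenvalue λ = -4 with algebraic multiplicity 2.
Eigenvector v = (1,1); generalized eigenvector w with (A-λI)w=v is (3,2).
General solution: e^(-4t)[C_1·v + C_2·(t·v + w)].

x(t) = C_1e^(-4t) + C_2te^(-4t) + 3C_2e^(-4t), z(t) = C_1e^(-4t) + C_2te^(-4t) + 2C_2e^(-4t)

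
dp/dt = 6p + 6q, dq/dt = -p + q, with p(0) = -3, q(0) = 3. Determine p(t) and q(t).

Coefficient matrix A = [[6, 6], [-1, 1]].
Characteristic polynomial det(A - λI) = λ^2 - 7λ + 12 = 0.
Eigenvalues λ = 3, 4.
For λ=3: (A-λI) row 1 is [3, 6], so an eigenvector is (2, -1).
For λ=4: (A-λI) row 1 is [2, 6], so an eigenvector is (3, -1).
General solution: K_1e^(3t)(2,-1) + K_2e^(4t)(3,-1).
Applying p(0)=-3, q(0)=3 gives K_1=-6, K_2=3.

p(t) = 9e^(4t) - 12e^(3t), q(t) = -3e^(4t) + 6e^(3t)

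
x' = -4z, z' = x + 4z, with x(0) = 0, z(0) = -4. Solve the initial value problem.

Coefficient matrix A = [[0, -4], [1, 4]].
Characteristic polynomial det(A - λI) = λ^2 - 4λ + 4 = 0.
Single eigenvalue λ = 2 with algebraic multiplicity 2.
Eigenvector v = (-2,1); generalized eigenvector w with (A-λI)w=v is (3,-1).
General solution: e^(2t)[C_1·v + C_2·(t·v + w)].
Applying x(0)=0, z(0)=-4 gives C_1=-12, C_2=-8.

x(t) = 16te^(2t), z(t) = -8te^(2t) - 4e^(2t)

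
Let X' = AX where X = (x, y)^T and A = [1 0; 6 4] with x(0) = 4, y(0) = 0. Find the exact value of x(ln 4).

16

A = [[1,0],[6,4]]; eigenvalues λ = 4, 1.
Eigenvectors: (0,1) for λ=4, (1,-2) for λ=1.
From the initial condition, c_1 = 8, c_2 = 4.
x(ln 4) = (8)(4^4)(0) + (4)(4^1)(1) = 16.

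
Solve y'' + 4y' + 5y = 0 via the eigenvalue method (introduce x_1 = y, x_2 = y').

Let x_1 = y, x_2 = y'. Then x_1' = x_2 and x_2' = -5x_1 - 4x_2.
A = [[0,1],[-5,-4]]; det(A-λI) = λ^2 + 4λ + 5.
Eigenvalues λ = -2 ± i.

y(t) = c_1e^(-2t)cos(t) + c_2e^(-2t)sin(t)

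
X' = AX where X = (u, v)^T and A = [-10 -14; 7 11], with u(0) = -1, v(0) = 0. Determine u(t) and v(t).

Coefficient matrix A = [[-10, -14], [7, 11]].
Characteristic polynomial det(A - λI) = λ^2 - λ - 12 = 0.
Eigenvalues λ = 4, -3.
For λ=4: (A-λI) row 1 is [-14, -14], so an eigenvector is (1, -1).
For λ=-3: (A-λI) row 1 is [-7, -14], so an eigenvector is (-2, 1).
General solution: K_1e^(4t)(1,-1) + K_2e^(-3t)(-2,1).
Applying u(0)=-1, v(0)=0 gives K_1=1, K_2=1.

u(t) = e^(4t) - 2e^(-3t), v(t) = -e^(4t) + e^(-3t)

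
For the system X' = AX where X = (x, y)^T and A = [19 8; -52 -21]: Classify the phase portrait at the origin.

A = [[19,8],[-52,-21]]; det(A-λI) = λ^2 + 2λ + 17.
λ = -1 ± 4i: negative real part.

stable spiral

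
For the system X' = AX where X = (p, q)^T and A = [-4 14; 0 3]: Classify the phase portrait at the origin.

A = [[-4,14],[0,3]]; det(A-λI) = λ^2 + λ - 12.
λ = -4, 3: opposite signs.

saddle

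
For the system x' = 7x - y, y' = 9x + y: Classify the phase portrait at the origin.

unstable improper node

A = [[7,-1],[9,1]]; det(A-λI) = λ^2 - 8λ + 16.
repeated λ = 4 with a single eigenvector.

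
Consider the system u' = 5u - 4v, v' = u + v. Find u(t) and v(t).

Coefficient matrix A = [[5, -4], [1, 1]].
Characteristic polynomial det(A - λI) = λ^2 - 6λ + 9 = 0.
Single eigenvalue λ = 3 with algebraic multiplicity 2.
Eigenvector v = (-2,-1); generalized eigenvector w with (A-λI)w=v is (-1,0).
General solution: e^(3t)[c_1·v + c_2·(t·v + w)].

u(t) = -2c_1e^(3t) - 2c_2te^(3t) - c_2e^(3t), v(t) = -c_1e^(3t) - c_2te^(3t)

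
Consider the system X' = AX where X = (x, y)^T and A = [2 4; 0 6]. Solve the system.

Coefficient matrix A = [[2, 4], [0, 6]].
Characteristic polynomial det(A - λI) = λ^2 - 8λ + 12 = 0.
Eigenvalues λ = 6, 2.
For λ=6: (A-λI) row 1 is [-4, 4], so an eigenvector is (1, 1).
For λ=2: (A-λI) row 1 is [0, 4], so an eigenvector is (-1, 0).
General solution: c_1e^(6t)(1,1) + c_2e^(2t)(-1,0).

x(t) = c_1e^(6t) - c_2e^(2t), y(t) = c_1e^(6t)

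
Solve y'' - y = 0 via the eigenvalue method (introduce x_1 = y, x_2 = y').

y(t) = c_1e^(t) + c_2e^(-t)

Let x_1 = y, x_2 = y'. Then x_1' = x_2 and x_2' = x_1.
A = [[0,1],[1,0]]; det(A-λI) = λ^2 - 1.
Eigenvalues λ = 1, -1 with eigenvectors (1,1), (1,-1).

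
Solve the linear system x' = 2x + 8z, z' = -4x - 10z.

x(t) = K_1e^(-6t) + 2K_2e^(-2t), z(t) = -K_1e^(-6t) - K_2e^(-2t)

Coefficient matrix A = [[2, 8], [-4, -10]].
Characteristic polynomial det(A - λI) = λ^2 + 8λ + 12 = 0.
Eigenvalues λ = -6, -2.
For λ=-6: (A-λI) row 1 is [8, 8], so an eigenvector is (1, -1).
For λ=-2: (A-λI) row 1 is [4, 8], so an eigenvector is (2, -1).
General solution: K_1e^(-6t)(1,-1) + K_2e^(-2t)(2,-1).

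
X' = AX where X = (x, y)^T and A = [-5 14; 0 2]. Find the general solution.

x(t) = c_1e^(-5t) + 2c_2e^(2t), y(t) = c_2e^(2t)

Coefficient matrix A = [[-5, 14], [0, 2]].
Characteristic polynomial det(A - λI) = λ^2 + 3λ - 10 = 0.
Eigenvalues λ = -5, 2.
For λ=-5: (A-λI) row 1 is [0, 14], so an eigenvector is (1, 0).
For λ=2: (A-λI) row 1 is [-7, 14], so an eigenvector is (2, 1).
General solution: c_1e^(-5t)(1,0) + c_2e^(2t)(2,1).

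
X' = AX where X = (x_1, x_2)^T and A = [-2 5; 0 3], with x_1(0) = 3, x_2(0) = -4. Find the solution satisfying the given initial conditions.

Coefficient matrix A = [[-2, 5], [0, 3]].
Characteristic polynomial det(A - λI) = λ^2 - λ - 6 = 0.
Eigenvalues λ = 3, -2.
For λ=3: (A-λI) row 1 is [-5, 5], so an eigenvector is (-1, -1).
For λ=-2: (A-λI) row 1 is [0, 5], so an eigenvector is (1, 0).
General solution: c_1e^(3t)(-1,-1) + c_2e^(-2t)(1,0).
Applying x_1(0)=3, x_2(0)=-4 gives c_1=4, c_2=7.

x_1(t) = -4e^(3t) + 7e^(-2t), x_2(t) = -4e^(3t)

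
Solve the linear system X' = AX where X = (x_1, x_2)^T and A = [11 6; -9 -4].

x_1(t) = 2K_1e^(2t) + K_2e^(5t), x_2(t) = -3K_1e^(2t) - K_2e^(5t)

Coefficient matrix A = [[11, 6], [-9, -4]].
Characteristic polynomial det(A - λI) = λ^2 - 7λ + 10 = 0.
Eigenvalues λ = 2, 5.
For λ=2: (A-λI) row 1 is [9, 6], so an eigenvector is (2, -3).
For λ=5: (A-λI) row 1 is [6, 6], so an eigenvector is (1, -1).
General solution: K_1e^(2t)(2,-3) + K_2e^(5t)(1,-1).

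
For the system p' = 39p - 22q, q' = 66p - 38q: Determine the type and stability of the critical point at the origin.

saddle

A = [[39,-22],[66,-38]]; det(A-λI) = λ^2 - λ - 30.
λ = -5, 6: opposite signs.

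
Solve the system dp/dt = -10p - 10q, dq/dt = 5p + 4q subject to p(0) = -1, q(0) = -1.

Coefficient matrix A = [[-10, -10], [5, 4]].
Characteristic polynomial det(A - λI) = λ^2 + 6λ + 10 = 0.
Eigenvalues λ = -3 ± i (complex conjugate pair).
For λ=-3+i: an eigenvector is (3,-2) - i(-1,1) = (3 + i, -2 - i).
A real fundamental pair from Re and Im of e^((-3+i)t)v: X_1 = e^(-3t)(cos(t)·(3,-2) + sin(t)·(-1,1)), X_2 = e^(-3t)(sin(t)·(3,-2) - cos(t)·(-1,1)).
General solution: C_1X_1 + C_2X_2.
Applying p(0)=-1, q(0)=-1 gives C_1=-2, C_2=5.

p(t) = 17e^(-3t)sin(t) - e^(-3t)cos(t), q(t) = -12e^(-3t)sin(t) - e^(-3t)cos(t)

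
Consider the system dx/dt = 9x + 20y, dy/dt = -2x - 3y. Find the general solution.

x(t) = c_1e^(3t)sin(2t) - 3c_1e^(3t)cos(2t) - 3c_2e^(3t)sin(2t) - c_2e^(3t)cos(2t), y(t) = c_1e^(3t)cos(2t) + c_2e^(3t)sin(2t)

Coefficient matrix A = [[9, 20], [-2, -3]].
Characteristic polynomial det(A - λI) = λ^2 - 6λ + 13 = 0.
Eigenvalues λ = 3 ± 2i (complex conjugate pair).
For λ=3+2i: an eigenvector is (-3,1) - i(1,0) = (-3 - i, 1).
A real fundamental pair from Re and Im of e^((3+2i)t)v: X_1 = e^(3t)(cos(2t)·(-3,1) + sin(2t)·(1,0)), X_2 = e^(3t)(sin(2t)·(-3,1) - cos(2t)·(1,0)).
General solution: c_1X_1 + c_2X_2.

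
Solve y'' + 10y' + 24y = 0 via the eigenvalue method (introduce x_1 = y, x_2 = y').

Let x_1 = y, x_2 = y'. Then x_1' = x_2 and x_2' = -24x_1 - 10x_2.
A = [[0,1],[-24,-10]]; det(A-λI) = λ^2 + 10λ + 24.
Eigenvalues λ = -6, -4 with eigenvectors (1,-6), (1,-4).

y(t) = K_1e^(-6t) + K_2e^(-4t)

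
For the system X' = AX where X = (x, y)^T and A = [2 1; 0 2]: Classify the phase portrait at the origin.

unstable improper node

A = [[2,1],[0,2]]; det(A-λI) = λ^2 - 4λ + 4.
repeated λ = 2 with a single eigenvector.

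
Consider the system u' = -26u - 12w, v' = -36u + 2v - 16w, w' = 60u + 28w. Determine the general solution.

Coefficient matrix A = [[-26, 0, -12], [-36, 2, -16], [60, 0, 28]].
det(A - λI) = 0 gives eigenvalues λ = -2, 2, 4.
For λ=-2: eigenvector (1,1,-2).
For λ=2: eigenvector (0,1,0).
For λ=4: eigenvector (-2,-4,5).
General solution: K_1e^(-2t)(1,1,-2) + K_2e^(2t)(0,1,0) + K_3e^(4t)(-2,-4,5).

u(t) = K_1e^(-2t) - 2K_3e^(4t), v(t) = K_1e^(-2t) + K_2e^(2t) - 4K_3e^(4t), w(t) = -2K_1e^(-2t) + 5K_3e^(4t)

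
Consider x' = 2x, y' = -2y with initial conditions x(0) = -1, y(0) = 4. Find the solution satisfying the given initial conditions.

Coefficient matrix A = [[2, 0], [0, -2]].
Characteristic polynomial det(A - λI) = λ^2 - 4 = 0.
Eigenvalues λ = -2, 2.
For λ=-2: (A-λI) row 1 is [4, 0], so an eigenvector is (0, 1).
For λ=2: (A-λI) row 2 is [0, -4], so an eigenvector is (-1, 0).
General solution: C_1e^(-2t)(0,1) + C_2e^(2t)(-1,0).
Applying x(0)=-1, y(0)=4 gives C_1=4, C_2=1.

x(t) = -e^(2t), y(t) = 4e^(-2t)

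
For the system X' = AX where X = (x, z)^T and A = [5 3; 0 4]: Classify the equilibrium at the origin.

unstable node

A = [[5,3],[0,4]]; det(A-λI) = λ^2 - 9λ + 20.
λ = 5, 4: both positive.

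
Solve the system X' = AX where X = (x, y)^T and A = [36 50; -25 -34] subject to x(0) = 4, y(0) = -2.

Coefficient matrix A = [[36, 50], [-25, -34]].
Characteristic polynomial det(A - λI) = λ^2 - 2λ + 26 = 0.
Eigenvalues λ = 1 ± 5i (complex conjugate pair).
For λ=1+5i: an eigenvector is (-3,2) - i(-1,1) = (-3 + i, 2 - i).
A real fundamental pair from Re and Im of e^((1+5i)t)v: X_1 = e^(t)(cos(5t)·(-3,2) + sin(5t)·(-1,1)), X_2 = e^(t)(sin(5t)·(-3,2) - cos(5t)·(-1,1)).
General solution: K_1X_1 + K_2X_2.
Applying x(0)=4, y(0)=-2 gives K_1=-2, K_2=-2.

x(t) = 8e^(t)sin(5t) + 4e^(t)cos(5t), y(t) = -6e^(t)sin(5t) - 2e^(t)cos(5t)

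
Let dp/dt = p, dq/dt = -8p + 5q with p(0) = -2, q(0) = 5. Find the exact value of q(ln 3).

2175

A = [[1,0],[-8,5]]; eigenvalues λ = 5, 1.
Eigenvectors: (0,1) for λ=5, (1,2) for λ=1.
From the initial condition, c_1 = 9, c_2 = -2.
q(ln 3) = (9)(3^5)(1) + (-2)(3^1)(2) = 2175.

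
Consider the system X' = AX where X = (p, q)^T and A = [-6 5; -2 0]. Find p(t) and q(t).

p(t) = -2K_1e^(-3t)sin(t) - K_1e^(-3t)cos(t) - K_2e^(-3t)sin(t) + 2K_2e^(-3t)cos(t), q(t) = -K_1e^(-3t)sin(t) - K_1e^(-3t)cos(t) - K_2e^(-3t)sin(t) + K_2e^(-3t)cos(t)

Coefficient matrix A = [[-6, 5], [-2, 0]].
Characteristic polynomial det(A - λI) = λ^2 + 6λ + 10 = 0.
Eigenvalues λ = -3 ± i (complex conjugate pair).
For λ=-3+i: an eigenvector is (-1,-1) - i(-2,-1) = (-1 + 2i, -1 + i).
A real fundamental pair from Re and Im of e^((-3+i)t)v: X_1 = e^(-3t)(cos(t)·(-1,-1) + sin(t)·(-2,-1)), X_2 = e^(-3t)(sin(t)·(-1,-1) - cos(t)·(-2,-1)).
General solution: K_1X_1 + K_2X_2.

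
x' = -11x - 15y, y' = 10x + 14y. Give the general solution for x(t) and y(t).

x(t) = 3C_1e^(-t) - C_2e^(4t), y(t) = -2C_1e^(-t) + C_2e^(4t)

Coefficient matrix A = [[-11, -15], [10, 14]].
Characteristic polynomial det(A - λI) = λ^2 - 3λ - 4 = 0.
Eigenvalues λ = -1, 4.
For λ=-1: (A-λI) row 1 is [-10, -15], so an eigenvector is (3, -2).
For λ=4: (A-λI) row 1 is [-15, -15], so an eigenvector is (-1, 1).
General solution: C_1e^(-t)(3,-2) + C_2e^(4t)(-1,1).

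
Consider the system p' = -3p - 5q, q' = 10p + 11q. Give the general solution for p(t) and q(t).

Coefficient matrix A = [[-3, -5], [10, 11]].
Characteristic polynomial det(A - λI) = λ^2 - 8λ + 17 = 0.
Eigenvalues λ = 4 ± i (complex conjugate pair).
For λ=4+i: an eigenvector is (1,-1) - i(-2,3) = (1 + 2i, -1 - 3i).
A real fundamental pair from Re and Im of e^((4+i)t)v: X_1 = e^(4t)(cos(t)·(1,-1) + sin(t)·(-2,3)), X_2 = e^(4t)(sin(t)·(1,-1) - cos(t)·(-2,3)).
General solution: c_1X_1 + c_2X_2.

p(t) = -2c_1e^(4t)sin(t) + c_1e^(4t)cos(t) + c_2e^(4t)sin(t) + 2c_2e^(4t)cos(t), q(t) = 3c_1e^(4t)sin(t) - c_1e^(4t)cos(t) - c_2e^(4t)sin(t) - 3c_2e^(4t)cos(t)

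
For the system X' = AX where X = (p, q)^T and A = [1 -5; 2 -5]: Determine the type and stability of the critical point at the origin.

A = [[1,-5],[2,-5]]; det(A-λI) = λ^2 + 4λ + 5.
λ = -2 ± i: negative real part.

stable spiral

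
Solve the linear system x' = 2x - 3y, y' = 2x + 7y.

x(t) = K_1e^(5t) + 3K_2e^(4t), y(t) = -K_1e^(5t) - 2K_2e^(4t)

Coefficient matrix A = [[2, -3], [2, 7]].
Characteristic polynomial det(A - λI) = λ^2 - 9λ + 20 = 0.
Eigenvalues λ = 5, 4.
For λ=5: (A-λI) row 1 is [-3, -3], so an eigenvector is (1, -1).
For λ=4: (A-λI) row 1 is [-2, -3], so an eigenvector is (3, -2).
General solution: K_1e^(5t)(1,-1) + K_2e^(4t)(3,-2).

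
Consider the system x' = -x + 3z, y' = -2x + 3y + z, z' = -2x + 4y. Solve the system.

x(t) = 3K_1e^(t) + 2K_2e^(-t) + K_3e^(2t), y(t) = 2K_1e^(t) + K_2e^(-t) + K_3e^(2t), z(t) = 2K_1e^(t) + K_3e^(2t)

Coefficient matrix A = [[-1, 0, 3], [-2, 3, 1], [-2, 4, 0]].
det(A - λI) = 0 gives eigenvalues λ = 1, -1, 2.
For λ=1: eigenvector (3,2,2).
For λ=-1: eigenvector (2,1,0).
For λ=2: eigenvector (1,1,1).
General solution: K_1e^(t)(3,2,2) + K_2e^(-t)(2,1,0) + K_3e^(2t)(1,1,1).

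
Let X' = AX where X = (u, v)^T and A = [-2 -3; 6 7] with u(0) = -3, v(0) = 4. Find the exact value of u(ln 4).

A = [[-2,-3],[6,7]]; eigenvalues λ = 1, 4.
Eigenvectors: (1,-1) for λ=1, (-1,2) for λ=4.
From the initial condition, c_1 = -2, c_2 = 1.
u(ln 4) = (-2)(4^1)(1) + (1)(4^4)(-1) = -264.

-264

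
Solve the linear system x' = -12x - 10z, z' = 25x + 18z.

x(t) = -K_1e^(3t)sin(5t) + K_1e^(3t)cos(5t) + K_2e^(3t)sin(5t) + K_2e^(3t)cos(5t), z(t) = 2K_1e^(3t)sin(5t) - K_1e^(3t)cos(5t) - K_2e^(3t)sin(5t) - 2K_2e^(3t)cos(5t)

Coefficient matrix A = [[-12, -10], [25, 18]].
Characteristic polynomial det(A - λI) = λ^2 - 6λ + 34 = 0.
Eigenvalues λ = 3 ± 5i (complex conjugate pair).
For λ=3+5i: an eigenvector is (1,-1) - i(-1,2) = (1 + i, -1 - 2i).
A real fundamental pair from Re and Im of e^((3+5i)t)v: X_1 = e^(3t)(cos(5t)·(1,-1) + sin(5t)·(-1,2)), X_2 = e^(3t)(sin(5t)·(1,-1) - cos(5t)·(-1,2)).
General solution: K_1X_1 + K_2X_2.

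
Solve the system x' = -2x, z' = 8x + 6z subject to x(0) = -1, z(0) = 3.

Coefficient matrix A = [[-2, 0], [8, 6]].
Characteristic polynomial det(A - λI) = λ^2 - 4λ - 12 = 0.
Eigenvalues λ = 6, -2.
For λ=6: (A-λI) row 1 is [-8, 0], so an eigenvector is (0, 1).
For λ=-2: (A-λI) row 2 is [8, 8], so an eigenvector is (1, -1).
General solution: C_1e^(6t)(0,1) + C_2e^(-2t)(1,-1).
Applying x(0)=-1, z(0)=3 gives C_1=2, C_2=-1.

x(t) = -e^(-2t), z(t) = 2e^(6t) + e^(-2t)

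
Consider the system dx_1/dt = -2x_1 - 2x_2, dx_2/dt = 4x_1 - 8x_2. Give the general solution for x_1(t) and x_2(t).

Coefficient matrix A = [[-2, -2], [4, -8]].
Characteristic polynomial det(A - λI) = λ^2 + 10λ + 24 = 0.
Eigenvalues λ = -6, -4.
For λ=-6: (A-λI) row 1 is [4, -2], so an eigenvector is (1, 2).
For λ=-4: (A-λI) row 1 is [2, -2], so an eigenvector is (-1, -1).
General solution: K_1e^(-6t)(1,2) + K_2e^(-4t)(-1,-1).

x_1(t) = K_1e^(-6t) - K_2e^(-4t), x_2(t) = 2K_1e^(-6t) - K_2e^(-4t)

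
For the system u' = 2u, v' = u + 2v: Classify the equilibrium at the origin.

unstable improper node

A = [[2,0],[1,2]]; det(A-λI) = λ^2 - 4λ + 4.
repeated λ = 2 with a single eigenvector.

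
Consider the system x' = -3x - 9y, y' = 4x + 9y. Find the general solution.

Coefficient matrix A = [[-3, -9], [4, 9]].
Characteristic polynomial det(A - λI) = λ^2 - 6λ + 9 = 0.
Single eigenvalue λ = 3 with algebraic multiplicity 2.
Eigenvector v = (3,-2); generalized eigenvector w with (A-λI)w=v is (-2,1).
General solution: e^(3t)[C_1·v + C_2·(t·v + w)].

x(t) = 3C_1e^(3t) + 3C_2te^(3t) - 2C_2e^(3t), y(t) = -2C_1e^(3t) - 2C_2te^(3t) + C_2e^(3t)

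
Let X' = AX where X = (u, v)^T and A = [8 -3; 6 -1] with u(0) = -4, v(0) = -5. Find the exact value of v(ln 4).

-3104

A = [[8,-3],[6,-1]]; eigenvalues λ = 5, 2.
Eigenvectors: (1,1) for λ=5, (-1,-2) for λ=2.
From the initial condition, c_1 = -3, c_2 = 1.
v(ln 4) = (-3)(4^5)(1) + (1)(4^2)(-2) = -3104.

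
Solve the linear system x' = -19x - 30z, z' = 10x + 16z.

Coefficient matrix A = [[-19, -30], [10, 16]].
Characteristic polynomial det(A - λI) = λ^2 + 3λ - 4 = 0.
Eigenvalues λ = -4, 1.
For λ=-4: (A-λI) row 1 is [-15, -30], so an eigenvector is (2, -1).
For λ=1: (A-λI) row 1 is [-20, -30], so an eigenvector is (-3, 2).
General solution: C_1e^(-4t)(2,-1) + C_2e^(t)(-3,2).

x(t) = 2C_1e^(-4t) - 3C_2e^(t), z(t) = -C_1e^(-4t) + 2C_2e^(t)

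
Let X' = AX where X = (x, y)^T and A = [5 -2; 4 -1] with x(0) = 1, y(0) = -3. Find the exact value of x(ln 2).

32

A = [[5,-2],[4,-1]]; eigenvalues λ = 3, 1.
Eigenvectors: (-1,-1) for λ=3, (-1,-2) for λ=1.
From the initial condition, c_1 = -5, c_2 = 4.
x(ln 2) = (-5)(2^3)(-1) + (4)(2^1)(-1) = 32.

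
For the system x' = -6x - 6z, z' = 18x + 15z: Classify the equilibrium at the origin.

unstable node

A = [[-6,-6],[18,15]]; det(A-λI) = λ^2 - 9λ + 18.
λ = 6, 3: both positive.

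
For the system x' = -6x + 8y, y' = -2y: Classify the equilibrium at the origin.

A = [[-6,8],[0,-2]]; det(A-λI) = λ^2 + 8λ + 12.
λ = -2, -6: both negative.

stable node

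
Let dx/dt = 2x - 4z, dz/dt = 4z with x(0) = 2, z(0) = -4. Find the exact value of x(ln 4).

1952

A = [[2,-4],[0,4]]; eigenvalues λ = 4, 2.
Eigenvectors: (-2,1) for λ=4, (1,0) for λ=2.
From the initial condition, c_1 = -4, c_2 = -6.
x(ln 4) = (-4)(4^4)(-2) + (-6)(4^2)(1) = 1952.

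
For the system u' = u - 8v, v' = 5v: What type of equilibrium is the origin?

unstable node

A = [[1,-8],[0,5]]; det(A-λI) = λ^2 - 6λ + 5.
λ = 1, 5: both positive.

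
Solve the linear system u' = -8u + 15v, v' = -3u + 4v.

u(t) = C_1e^(-2t)sin(3t) + 2C_1e^(-2t)cos(3t) + 2C_2e^(-2t)sin(3t) - C_2e^(-2t)cos(3t), v(t) = C_1e^(-2t)cos(3t) + C_2e^(-2t)sin(3t)

Coefficient matrix A = [[-8, 15], [-3, 4]].
Characteristic polynomial det(A - λI) = λ^2 + 4λ + 13 = 0.
Eigenvalues λ = -2 ± 3i (complex conjugate pair).
For λ=-2+3i: an eigenvector is (2,1) - i(1,0) = (2 - i, 1).
A real fundamental pair from Re and Im of e^((-2+3i)t)v: X_1 = e^(-2t)(cos(3t)·(2,1) + sin(3t)·(1,0)), X_2 = e^(-2t)(sin(3t)·(2,1) - cos(3t)·(1,0)).
General solution: C_1X_1 + C_2X_2.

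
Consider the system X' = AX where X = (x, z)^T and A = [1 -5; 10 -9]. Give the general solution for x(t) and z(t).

Coefficient matrix A = [[1, -5], [10, -9]].
Characteristic polynomial det(A - λI) = λ^2 + 8λ + 41 = 0.
Eigenvalues λ = -4 ± 5i (complex conjugate pair).
For λ=-4+5i: an eigenvector is (0,1) - i(-1,-1) = (0 + i, 1 + i).
A real fundamental pair from Re and Im of e^((-4+5i)t)v: X_1 = e^(-4t)(cos(5t)·(0,1) + sin(5t)·(-1,-1)), X_2 = e^(-4t)(sin(5t)·(0,1) - cos(5t)·(-1,-1)).
General solution: K_1X_1 + K_2X_2.

x(t) = -K_1e^(-4t)sin(5t) + K_2e^(-4t)cos(5t), z(t) = -K_1e^(-4t)sin(5t) + K_1e^(-4t)cos(5t) + K_2e^(-4t)sin(5t) + K_2e^(-4t)cos(5t)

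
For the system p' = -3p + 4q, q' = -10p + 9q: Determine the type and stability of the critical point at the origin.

A = [[-3,4],[-10,9]]; det(A-λI) = λ^2 - 6λ + 13.
λ = 3 ± 2i: positive real part.

unstable spiral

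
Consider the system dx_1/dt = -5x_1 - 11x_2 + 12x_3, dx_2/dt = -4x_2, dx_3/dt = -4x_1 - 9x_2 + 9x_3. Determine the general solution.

x_1(t) = c_1e^(-4t) - 3c_2e^(3t) - 2c_3e^(t), x_2(t) = c_1e^(-4t), x_3(t) = c_1e^(-4t) - 2c_2e^(3t) - c_3e^(t)

Coefficient matrix A = [[-5, -11, 12], [0, -4, 0], [-4, -9, 9]].
det(A - λI) = 0 gives eigenvalues λ = -4, 3, 1.
For λ=-4: eigenvector (1,1,1).
For λ=3: eigenvector (-3,0,-2).
For λ=1: eigenvector (-2,0,-1).
General solution: c_1e^(-4t)(1,1,1) + c_2e^(3t)(-3,0,-2) + c_3e^(t)(-2,0,-1).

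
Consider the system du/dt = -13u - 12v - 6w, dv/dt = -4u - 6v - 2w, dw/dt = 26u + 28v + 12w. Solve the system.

u(t) = c_2e^(-t) - 2c_3e^(-4t), v(t) = -c_1e^(-2t) - c_3e^(-4t), w(t) = 2c_1e^(-2t) - 2c_2e^(-t) + 5c_3e^(-4t)

Coefficient matrix A = [[-13, -12, -6], [-4, -6, -2], [26, 28, 12]].
det(A - λI) = 0 gives eigenvalues λ = -2, -1, -4.
For λ=-2: eigenvector (0,-1,2).
For λ=-1: eigenvector (1,0,-2).
For λ=-4: eigenvector (-2,-1,5).
General solution: c_1e^(-2t)(0,-1,2) + c_2e^(-t)(1,0,-2) + c_3e^(-4t)(-2,-1,5).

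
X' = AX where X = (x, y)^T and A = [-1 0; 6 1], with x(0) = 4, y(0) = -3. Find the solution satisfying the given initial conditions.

x(t) = 4e^(-t), y(t) = 9e^(t) - 12e^(-t)

Coefficient matrix A = [[-1, 0], [6, 1]].
Characteristic polynomial det(A - λI) = λ^2 - 1 = 0.
Eigenvalues λ = -1, 1.
For λ=-1: (A-λI) row 2 is [6, 2], so an eigenvector is (-1, 3).
For λ=1: (A-λI) row 1 is [-2, 0], so an eigenvector is (0, 1).
General solution: C_1e^(-t)(-1,3) + C_2e^(t)(0,1).
Applying x(0)=4, y(0)=-3 gives C_1=-4, C_2=9.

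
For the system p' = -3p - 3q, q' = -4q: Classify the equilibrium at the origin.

stable node

A = [[-3,-3],[0,-4]]; det(A-λI) = λ^2 + 7λ + 12.
λ = -3, -4: both negative.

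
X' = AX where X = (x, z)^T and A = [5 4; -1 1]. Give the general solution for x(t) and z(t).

Coefficient matrix A = [[5, 4], [-1, 1]].
Characteristic polynomial det(A - λI) = λ^2 - 6λ + 9 = 0.
Single eigenvalue λ = 3 with algebraic multiplicity 2.
Eigenvector v = (-2,1); generalized eigenvector w with (A-λI)w=v is (-1,0).
General solution: e^(3t)[K_1·v + K_2·(t·v + w)].

x(t) = -2K_1e^(3t) - 2K_2te^(3t) - K_2e^(3t), z(t) = K_1e^(3t) + K_2te^(3t)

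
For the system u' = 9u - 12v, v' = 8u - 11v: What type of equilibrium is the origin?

saddle

A = [[9,-12],[8,-11]]; det(A-λI) = λ^2 + 2λ - 3.
λ = 1, -3: opposite signs.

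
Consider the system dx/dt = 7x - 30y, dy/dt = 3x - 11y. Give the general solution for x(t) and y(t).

Coefficient matrix A = [[7, -30], [3, -11]].
Characteristic polynomial det(A - λI) = λ^2 + 4λ + 13 = 0.
Eigenvalues λ = -2 ± 3i (complex conjugate pair).
For λ=-2+3i: an eigenvector is (1,0) - i(3,1) = (1 - 3i, 0 - i).
A real fundamental pair from Re and Im of e^((-2+3i)t)v: X_1 = e^(-2t)(cos(3t)·(1,0) + sin(3t)·(3,1)), X_2 = e^(-2t)(sin(3t)·(1,0) - cos(3t)·(3,1)).
General solution: C_1X_1 + C_2X_2.

x(t) = 3C_1e^(-2t)sin(3t) + C_1e^(-2t)cos(3t) + C_2e^(-2t)sin(3t) - 3C_2e^(-2t)cos(3t), y(t) = C_1e^(-2t)sin(3t) - C_2e^(-2t)cos(3t)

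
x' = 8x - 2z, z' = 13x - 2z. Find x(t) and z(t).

Coefficient matrix A = [[8, -2], [13, -2]].
Characteristic polynomial det(A - λI) = λ^2 - 6λ + 10 = 0.
Eigenvalues λ = 3 ± i (complex conjugate pair).
For λ=3+i: an eigenvector is (-1,-3) - i(1,2) = (-1 - i, -3 - 2i).
A real fundamental pair from Re and Im of e^((3+i)t)v: X_1 = e^(3t)(cos(t)·(-1,-3) + sin(t)·(1,2)), X_2 = e^(3t)(sin(t)·(-1,-3) - cos(t)·(1,2)).
General solution: C_1X_1 + C_2X_2.

x(t) = C_1e^(3t)sin(t) - C_1e^(3t)cos(t) - C_2e^(3t)sin(t) - C_2e^(3t)cos(t), z(t) = 2C_1e^(3t)sin(t) - 3C_1e^(3t)cos(t) - 3C_2e^(3t)sin(t) - 2C_2e^(3t)cos(t)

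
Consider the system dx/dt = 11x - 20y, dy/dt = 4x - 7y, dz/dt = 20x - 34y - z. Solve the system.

x(t) = 2c_2e^(t) + 5c_3e^(3t), y(t) = c_2e^(t) + 2c_3e^(3t), z(t) = c_1e^(-t) + 3c_2e^(t) + 8c_3e^(3t)

Coefficient matrix A = [[11, -20, 0], [4, -7, 0], [20, -34, -1]].
det(A - λI) = 0 gives eigenvalues λ = -1, 1, 3.
For λ=-1: eigenvector (0,0,1).
For λ=1: eigenvector (2,1,3).
For λ=3: eigenvector (5,2,8).
General solution: c_1e^(-t)(0,0,1) + c_2e^(t)(2,1,3) + c_3e^(3t)(5,2,8).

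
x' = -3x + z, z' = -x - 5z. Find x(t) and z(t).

x(t) = -C_1e^(-4t) - C_2te^(-4t) - C_2e^(-4t), z(t) = C_1e^(-4t) + C_2te^(-4t)

Coefficient matrix A = [[-3, 1], [-1, -5]].
Characteristic polynomial det(A - λI) = λ^2 + 8λ + 16 = 0.
Single eigenvalue λ = -4 with algebraic multiplicity 2.
Eigenvector v = (-1,1); generalized eigenvector w with (A-λI)w=v is (-1,0).
General solution: e^(-4t)[C_1·v + C_2·(t·v + w)].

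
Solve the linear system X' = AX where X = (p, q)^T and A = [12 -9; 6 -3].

Coefficient matrix A = [[12, -9], [6, -3]].
Characteristic polynomial det(A - λI) = λ^2 - 9λ + 18 = 0.
Eigenvalues λ = 6, 3.
For λ=6: (A-λI) row 1 is [6, -9], so an eigenvector is (-3, -2).
For λ=3: (A-λI) row 1 is [9, -9], so an eigenvector is (1, 1).
General solution: c_1e^(6t)(-3,-2) + c_2e^(3t)(1,1).

p(t) = -3c_1e^(6t) + c_2e^(3t), q(t) = -2c_1e^(6t) + c_2e^(3t)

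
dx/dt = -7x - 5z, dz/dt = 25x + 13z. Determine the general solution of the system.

x(t) = K_1e^(3t)cos(5t) + K_2e^(3t)sin(5t), z(t) = K_1e^(3t)sin(5t) - 2K_1e^(3t)cos(5t) - 2K_2e^(3t)sin(5t) - K_2e^(3t)cos(5t)

Coefficient matrix A = [[-7, -5], [25, 13]].
Characteristic polynomial det(A - λI) = λ^2 - 6λ + 34 = 0.
Eigenvalues λ = 3 ± 5i (complex conjugate pair).
For λ=3+5i: an eigenvector is (1,-2) - i(0,1) = (1, -2 - i).
A real fundamental pair from Re and Im of e^((3+5i)t)v: X_1 = e^(3t)(cos(5t)·(1,-2) + sin(5t)·(0,1)), X_2 = e^(3t)(sin(5t)·(1,-2) - cos(5t)·(0,1)).
General solution: K_1X_1 + K_2X_2.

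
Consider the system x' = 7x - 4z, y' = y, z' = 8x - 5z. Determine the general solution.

x(t) = -K_1e^(-t) + K_2e^(3t), y(t) = K_3e^(t), z(t) = -2K_1e^(-t) + K_2e^(3t)

Coefficient matrix A = [[7, 0, -4], [0, 1, 0], [8, 0, -5]].
det(A - λI) = 0 gives eigenvalues λ = -1, 3, 1.
For λ=-1: eigenvector (-1,0,-2).
For λ=3: eigenvector (1,0,1).
For λ=1: eigenvector (0,1,0).
General solution: K_1e^(-t)(-1,0,-2) + K_2e^(3t)(1,0,1) + K_3e^(t)(0,1,0).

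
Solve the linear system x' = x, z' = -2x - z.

Coefficient matrix A = [[1, 0], [-2, -1]].
Characteristic polynomial det(A - λI) = λ^2 - 1 = 0.
Eigenvalues λ = 1, -1.
For λ=1: (A-λI) row 2 is [-2, -2], so an eigenvector is (-1, 1).
For λ=-1: (A-λI) row 1 is [2, 0], so an eigenvector is (0, -1).
General solution: K_1e^(t)(-1,1) + K_2e^(-t)(0,-1).

x(t) = -K_1e^(t), z(t) = K_1e^(t) - K_2e^(-t)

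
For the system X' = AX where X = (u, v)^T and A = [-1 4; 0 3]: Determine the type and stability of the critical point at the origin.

A = [[-1,4],[0,3]]; det(A-λI) = λ^2 - 2λ - 3.
λ = 3, -1: opposite signs.

saddle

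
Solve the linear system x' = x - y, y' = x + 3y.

x(t) = C_1e^(2t) + C_2te^(2t) - 3C_2e^(2t), y(t) = -C_1e^(2t) - C_2te^(2t) + 2C_2e^(2t)

Coefficient matrix A = [[1, -1], [1, 3]].
Characteristic polynomial det(A - λI) = λ^2 - 4λ + 4 = 0.
Single eigenvalue λ = 2 with algebraic multiplicity 2.
Eigenvector v = (1,-1); generalized eigenvector w with (A-λI)w=v is (-3,2).
General solution: e^(2t)[C_1·v + C_2·(t·v + w)].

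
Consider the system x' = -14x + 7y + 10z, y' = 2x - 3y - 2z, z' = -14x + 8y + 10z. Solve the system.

Coefficient matrix A = [[-14, 7, 10], [2, -3, -2], [-14, 8, 10]].
det(A - λI) = 0 gives eigenvalues λ = -4, -1, -2.
For λ=-4: eigenvector (1,0,1).
For λ=-1: eigenvector (-1,1,-2).
For λ=-2: eigenvector (-2,-2,-1).
General solution: c_1e^(-4t)(1,0,1) + c_2e^(-t)(-1,1,-2) + c_3e^(-2t)(-2,-2,-1).

x(t) = c_1e^(-4t) - c_2e^(-t) - 2c_3e^(-2t), y(t) = c_2e^(-t) - 2c_3e^(-2t), z(t) = c_1e^(-4t) - 2c_2e^(-t) - c_3e^(-2t)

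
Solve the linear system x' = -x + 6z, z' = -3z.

Coefficient matrix A = [[-1, 6], [0, -3]].
Characteristic polynomial det(A - λI) = λ^2 + 4λ + 3 = 0.
Eigenvalues λ = -3, -1.
For λ=-3: (A-λI) row 1 is [2, 6], so an eigenvector is (-3, 1).
For λ=-1: (A-λI) row 1 is [0, 6], so an eigenvector is (-1, 0).
General solution: K_1e^(-3t)(-3,1) + K_2e^(-t)(-1,0).

x(t) = -3K_1e^(-3t) - K_2e^(-t), z(t) = K_1e^(-3t)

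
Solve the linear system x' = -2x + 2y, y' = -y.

x(t) = 2C_1e^(-t) - C_2e^(-2t), y(t) = C_1e^(-t)

Coefficient matrix A = [[-2, 2], [0, -1]].
Characteristic polynomial det(A - λI) = λ^2 + 3λ + 2 = 0.
Eigenvalues λ = -1, -2.
For λ=-1: (A-λI) row 1 is [-1, 2], so an eigenvector is (2, 1).
For λ=-2: (A-λI) row 1 is [0, 2], so an eigenvector is (-1, 0).
General solution: C_1e^(-t)(2,1) + C_2e^(-2t)(-1,0).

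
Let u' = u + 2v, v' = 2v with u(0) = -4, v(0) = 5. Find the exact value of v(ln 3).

45

A = [[1,2],[0,2]]; eigenvalues λ = 2, 1.
Eigenvectors: (-2,-1) for λ=2, (1,0) for λ=1.
From the initial condition, c_1 = -5, c_2 = -14.
v(ln 3) = (-5)(3^2)(-1) + (-14)(3^1)(0) = 45.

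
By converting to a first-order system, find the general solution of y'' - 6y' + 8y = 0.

y(t) = K_1e^(2t) + K_2e^(4t)

Let x_1 = y, x_2 = y'. Then x_1' = x_2 and x_2' = -8x_1 + 6x_2.
A = [[0,1],[-8,6]]; det(A-λI) = λ^2 - 6λ + 8.
Eigenvalues λ = 2, 4 with eigenvectors (1,2), (1,4).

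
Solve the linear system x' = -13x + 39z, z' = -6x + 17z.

x(t) = -3c_1e^(2t)sin(3t) - 2c_1e^(2t)cos(3t) - 2c_2e^(2t)sin(3t) + 3c_2e^(2t)cos(3t), z(t) = -c_1e^(2t)sin(3t) - c_1e^(2t)cos(3t) - c_2e^(2t)sin(3t) + c_2e^(2t)cos(3t)

Coefficient matrix A = [[-13, 39], [-6, 17]].
Characteristic polynomial det(A - λI) = λ^2 - 4λ + 13 = 0.
Eigenvalues λ = 2 ± 3i (complex conjugate pair).
For λ=2+3i: an eigenvector is (-2,-1) - i(-3,-1) = (-2 + 3i, -1 + i).
A real fundamental pair from Re and Im of e^((2+3i)t)v: X_1 = e^(2t)(cos(3t)·(-2,-1) + sin(3t)·(-3,-1)), X_2 = e^(2t)(sin(3t)·(-2,-1) - cos(3t)·(-3,-1)).
General solution: c_1X_1 + c_2X_2.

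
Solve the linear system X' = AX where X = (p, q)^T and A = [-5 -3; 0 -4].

p(t) = 3c_1e^(-4t) - c_2e^(-5t), q(t) = -c_1e^(-4t)

Coefficient matrix A = [[-5, -3], [0, -4]].
Characteristic polynomial det(A - λI) = λ^2 + 9λ + 20 = 0.
Eigenvalues λ = -4, -5.
For λ=-4: (A-λI) row 1 is [-1, -3], so an eigenvector is (3, -1).
For λ=-5: (A-λI) row 1 is [0, -3], so an eigenvector is (-1, 0).
General solution: c_1e^(-4t)(3,-1) + c_2e^(-5t)(-1,0).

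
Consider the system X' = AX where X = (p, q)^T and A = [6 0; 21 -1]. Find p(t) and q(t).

p(t) = -K_2e^(6t), q(t) = K_1e^(-t) - 3K_2e^(6t)

Coefficient matrix A = [[6, 0], [21, -1]].
Characteristic polynomial det(A - λI) = λ^2 - 5λ - 6 = 0.
Eigenvalues λ = -1, 6.
For λ=-1: (A-λI) row 1 is [7, 0], so an eigenvector is (0, 1).
For λ=6: (A-λI) row 2 is [21, -7], so an eigenvector is (-1, -3).
General solution: K_1e^(-t)(0,1) + K_2e^(6t)(-1,-3).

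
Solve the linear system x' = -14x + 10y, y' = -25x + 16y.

Coefficient matrix A = [[-14, 10], [-25, 16]].
Characteristic polynomial det(A - λI) = λ^2 - 2λ + 26 = 0.
Eigenvalues λ = 1 ± 5i (complex conjugate pair).
For λ=1+5i: an eigenvector is (1,2) - i(1,1) = (1 - i, 2 - i).
A real fundamental pair from Re and Im of e^((1+5i)t)v: X_1 = e^(t)(cos(5t)·(1,2) + sin(5t)·(1,1)), X_2 = e^(t)(sin(5t)·(1,2) - cos(5t)·(1,1)).
General solution: C_1X_1 + C_2X_2.

x(t) = C_1e^(t)sin(5t) + C_1e^(t)cos(5t) + C_2e^(t)sin(5t) - C_2e^(t)cos(5t), y(t) = C_1e^(t)sin(5t) + 2C_1e^(t)cos(5t) + 2C_2e^(t)sin(5t) - C_2e^(t)cos(5t)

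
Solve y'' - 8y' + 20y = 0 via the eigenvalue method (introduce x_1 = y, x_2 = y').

y(t) = K_1e^(4t)cos(2t) + K_2e^(4t)sin(2t)

Let x_1 = y, x_2 = y'. Then x_1' = x_2 and x_2' = -20x_1 + 8x_2.
A = [[0,1],[-20,8]]; det(A-λI) = λ^2 - 8λ + 20.
Eigenvalues λ = 4 ± 2i.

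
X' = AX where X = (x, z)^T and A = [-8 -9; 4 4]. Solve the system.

x(t) = 3c_1e^(-2t) + 3c_2te^(-2t) + c_2e^(-2t), z(t) = -2c_1e^(-2t) - 2c_2te^(-2t) - c_2e^(-2t)

Coefficient matrix A = [[-8, -9], [4, 4]].
Characteristic polynomial det(A - λI) = λ^2 + 4λ + 4 = 0.
Single eigenvalue λ = -2 with algebraic multiplicity 2.
Eigenvector v = (3,-2); generalized eigenvector w with (A-λI)w=v is (1,-1).
General solution: e^(-2t)[c_1·v + c_2·(t·v + w)].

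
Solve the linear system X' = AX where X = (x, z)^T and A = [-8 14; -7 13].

x(t) = 2K_1e^(-t) + K_2e^(6t), z(t) = K_1e^(-t) + K_2e^(6t)

Coefficient matrix A = [[-8, 14], [-7, 13]].
Characteristic polynomial det(A - λI) = λ^2 - 5λ - 6 = 0.
Eigenvalues λ = -1, 6.
For λ=-1: (A-λI) row 1 is [-7, 14], so an eigenvector is (2, 1).
For λ=6: (A-λI) row 1 is [-14, 14], so an eigenvector is (1, 1).
General solution: K_1e^(-t)(2,1) + K_2e^(6t)(1,1).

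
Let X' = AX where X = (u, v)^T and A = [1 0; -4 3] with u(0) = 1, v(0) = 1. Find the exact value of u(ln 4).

4

A = [[1,0],[-4,3]]; eigenvalues λ = 1, 3.
Eigenvectors: (1,2) for λ=1, (0,-1) for λ=3.
From the initial condition, c_1 = 1, c_2 = 1.
u(ln 4) = (1)(4^1)(1) + (1)(4^3)(0) = 4.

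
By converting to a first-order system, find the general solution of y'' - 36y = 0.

y(t) = K_1e^(-6t) + K_2e^(6t)

Let x_1 = y, x_2 = y'. Then x_1' = x_2 and x_2' = 36x_1.
A = [[0,1],[36,0]]; det(A-λI) = λ^2 - 36.
Eigenvalues λ = -6, 6 with eigenvectors (1,-6), (1,6).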